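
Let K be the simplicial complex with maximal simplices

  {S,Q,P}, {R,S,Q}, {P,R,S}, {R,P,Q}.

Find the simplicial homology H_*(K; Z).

Fix the vertex order P < Q < R < S and write every simplex with vertices in increasing order. Then dim K = 2 and the simplices of K are:

  0-simplices (4): P, Q, R, S
  1-simplices (6): PQ, PR, PS, QR, QS, RS
  2-simplices (4): PQR, PQS, PRS, QRS

Hence C_0 ≅ Z^4, C_1 ≅ Z^6, C_2 ≅ Z^4.

∂_1: C_1 → C_0 is given by ∂[p,q] = [q] − [p].
The resulting 4×6 matrix has rank 3, and its Smith normal form has invariant factors (1,1,1).

∂_2: C_2 → C_1 acts by ∂[p,q,r] = [q,r] − [p,r] + [p,q]. For instance
  ∂PQS = QS − PS + PQ,
  ∂QRS = RS − QS + QR.
The resulting 6×4 matrix has rank 3, and its Smith normal form has invariant factors (1,1,1).

From H_k ≅ ker(∂_k) / im(∂_{k+1}) we obtain:

  H_0: rank C_0 − rank ∂_1 = 4 − 3 = 1, and the invariant factors of ∂_1 are all 1, so H_0 ≅ Z.
  H_1: rank ker ∂_1 − rank ∂_2 = (6 − 3) − 3 = 0, and the invariant factors of ∂_2 are all 1, so H_1 ≅ 0.
  H_2: rank ker ∂_2 − rank ∂_3 = (4 − 3) − 0 = 1, and there is no ∂_3, so H_2 ≅ Z.

As a check, the Euler characteristic is 4 − 6 + 4 = 2, which agrees with 1 − 0 + 1 = 2.

H_0 ≅ Z,  H_1 = 0,  H_2 ≅ Z.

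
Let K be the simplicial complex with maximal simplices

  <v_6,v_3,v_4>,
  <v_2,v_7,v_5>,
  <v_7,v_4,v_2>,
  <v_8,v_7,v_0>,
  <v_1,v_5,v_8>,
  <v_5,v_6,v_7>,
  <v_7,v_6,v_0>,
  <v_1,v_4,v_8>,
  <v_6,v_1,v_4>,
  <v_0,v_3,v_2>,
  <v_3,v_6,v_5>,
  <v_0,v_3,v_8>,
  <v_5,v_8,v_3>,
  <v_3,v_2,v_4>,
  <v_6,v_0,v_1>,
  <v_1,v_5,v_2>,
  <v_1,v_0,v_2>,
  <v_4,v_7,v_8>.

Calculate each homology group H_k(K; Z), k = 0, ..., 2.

K has 9 vertices, 27 edges, 18 triangles.
rank ∂_0 = 0, rank ∂_1 = 8 ⇒ b_0 = 9 − 0 − 8 = 1; all invariant factors of ∂_1 are 1 so no torsion. So H_0 ≅ Z.
rank ∂_1 = 8, rank ∂_2 = 17 ⇒ b_1 = 27 − 8 − 17 = 2; all invariant factors of ∂_2 are 1 so no torsion. So H_1 ≅ Z^2.
rank ∂_2 = 17, rank ∂_3 = 0 ⇒ b_2 = 18 − 17 − 0 = 1. So H_2 ≅ Z.

H_0 ≅ Z,  H_1 ≅ Z^2,  H_2 ≅ Z.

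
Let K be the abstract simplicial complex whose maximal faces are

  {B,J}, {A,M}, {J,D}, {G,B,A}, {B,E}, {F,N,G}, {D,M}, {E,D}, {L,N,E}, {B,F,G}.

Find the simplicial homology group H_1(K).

Fix the vertex order A < B < D < E < F < G < J < L < M < N and write every simplex with vertices in increasing order. Then dim K = 2 and the simplices of K are:

  0-simplices (10): A, B, D, E, F, G, J, L, M, N
  1-simplices (16): AB, AG, AM, BE, BF, BG, BJ, DE, DJ, DM, EL, EN, FG, FN, GN, LN
  2-simplices (4): ABG, BFG, ELN, FGN

Hence C_0 ≅ Z^10, C_1 ≅ Z^16, C_2 ≅ Z^4.

Boundary ∂_1: C_1 → C_0 sends each edge [p,q] (with p < q) to q − p.
The resulting 10×16 matrix has rank 9, and its Smith normal form has invariant factors (1,1,1,1,1,1,1,1,1).

Boundary ∂_2: C_2 → C_1 maps a triangle to the signed sum of its edges. For instance
  ∂ELN = LN − EN + EL,
  ∂ABG = BG − AG + AB.
This gives a 16×4 integer matrix of rank 4; reducing to Smith normal form yields diagonal entries (1,1,1,1).

From H_k ≅ ker(∂_k) / im(∂_{k+1}) we obtain:

  H_1: rank ker ∂_1 − rank ∂_2 = (16 − 9) − 4 = 3, and the invariant factors of ∂_2 are all 1, so H_1 = Z^3.

H_1 = Z^3.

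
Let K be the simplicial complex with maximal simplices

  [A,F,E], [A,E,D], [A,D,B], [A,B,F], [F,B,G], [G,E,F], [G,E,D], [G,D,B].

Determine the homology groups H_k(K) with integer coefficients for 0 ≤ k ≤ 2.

Order the vertices as A < B < D < E < F < G. Listing each simplex with vertices in this order, K has dimension 2 with simplices:

  0-simplices (6): A, B, D, E, F, G
  1-simplices (12): AB, AD, AE, AF, BD, BF, BG, DE, DG, EF, EG, FG
  2-simplices (8): ABD, ABF, ADE, AEF, BDG, BFG, DEG, EFG

Hence C_0 ≅ Z^6, C_1 ≅ Z^12, C_2 ≅ Z^8.

∂_1: C_1 → C_0 maps an edge to its endpoints' difference, ∂[p,q] = q − p.
The 6×12 boundary matrix has rank 5 and Smith normal form diag(1,1,1,1,1).

Boundary ∂_2: C_2 → C_1 maps a triangle to the signed sum of its edges. For instance
  ∂ABF = BF − AF + AB,
  ∂ADE = DE − AE + AD.
The resulting 12×8 matrix has rank 7, and its Smith normal form has invariant factors (1,1,1,1,1,1,1).

Now H_k = ker ∂_k / im ∂_{k+1}, so:

  H_0: rank C_0 − rank ∂_1 = 6 − 5 = 1, and the invariant factors of ∂_1 are all 1, so H_0 ≅ Z.
  H_1: rank ker ∂_1 − rank ∂_2 = (12 − 5) − 7 = 0, and the invariant factors of ∂_2 are all 1, so H_1 ≅ 0.
  H_2: rank ker ∂_2 − rank ∂_3 = (8 − 7) − 0 = 1, and there is no ∂_3, so H_2 ≅ Z.

(K is a triangulation of the 2-sphere S^2.)

H_0 = Z,  H_1 = 0,  H_2 = Z.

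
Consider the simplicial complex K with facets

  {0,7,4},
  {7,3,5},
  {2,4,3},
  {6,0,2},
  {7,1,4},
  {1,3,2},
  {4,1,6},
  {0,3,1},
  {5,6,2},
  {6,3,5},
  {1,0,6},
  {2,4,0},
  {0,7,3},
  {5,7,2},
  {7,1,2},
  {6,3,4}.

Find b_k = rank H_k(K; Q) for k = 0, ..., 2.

b_0 = 1, b_1 = 2, b_2 = 1.

We work with the vertex ordering 0 < 1 < 2 < 3 < 4 < 5 < 6 < 7. The simplices of K, each written with vertices in increasing order, are:

  0-simplices (8): [0], [1], [2], [3], [4], [5], [6], [7]
  1-simplices (24): (24 of them)
  2-simplices (16): [0,1,3], [0,1,6], [0,2,4], [0,2,6], [0,3,7], [0,4,7], [1,2,3], [1,2,7], [1,4,6], [1,4,7], [2,3,4], [2,5,6], [2,5,7], [3,4,6], [3,5,6], [3,5,7]

giving chain groups C_0 ≅ Z^8, C_1 ≅ Z^24, C_2 ≅ Z^16.

∂_1: C_1 → C_0 maps an edge to its endpoints' difference, ∂[p,q] = q − p. For instance
  ∂[2,4] = [4] − [2].
As a 8×24 matrix over Z this has rank 7, with invariant factors (1,1,1,1,1,1,1).

The boundary map ∂_2: C_2 → C_1 sends each 2-simplex [p,q,r] to [q,r] − [p,r] + [p,q]. For instance
  ∂[2,5,7] = [5,7] − [2,7] + [2,5],
  ∂[3,5,6] = [5,6] − [3,6] + [3,5].
This gives a 24×16 integer matrix of rank 15; reducing to Smith normal form yields diagonal entries (1,1,1,1,1,1,1,1,1,1,1,1,1,1,1).

From H_k ≅ ker(∂_k) / im(∂_{k+1}) we obtain:

  H_0: rank C_0 − rank ∂_1 = 8 − 7 = 1, and the invariant factors of ∂_1 are all 1, so H_0 ≅ Z.
  H_1: rank ker ∂_1 − rank ∂_2 = (24 − 7) − 15 = 2, and the invariant factors of ∂_2 are all 1, so H_1 ≅ Z^2.
  H_2: rank ker ∂_2 − rank ∂_3 = (16 − 15) − 0 = 1, and there is no ∂_3, so H_2 ≅ Z.

Hence the Betti numbers are b_0 = 1, b_1 = 2, b_2 = 1.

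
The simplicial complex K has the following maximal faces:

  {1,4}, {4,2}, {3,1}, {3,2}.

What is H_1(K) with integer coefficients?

Take the total order 1 < 2 < 3 < 4 on the vertex set. Then K (dimension 1) consists of the simplices:

  0-simplices (4): [1], [2], [3], [4]
  1-simplices (4): [1,3], [1,4], [2,3], [2,4]

giving chain groups C_0 ≅ Z^4, C_1 ≅ Z^4.

The boundary map ∂_1: C_1 → C_0 maps an edge to its endpoints' difference, ∂[p,q] = q − p. For instance
  ∂[2,4] = [4] − [2].
This gives a 4×4 integer matrix of rank 3; reducing to Smith normal form yields diagonal entries (1,1,1).

From H_k ≅ ker(∂_k) / im(∂_{k+1}) we obtain:

  H_1: rank ker ∂_1 − rank ∂_2 = (4 − 3) − 0 = 1, and there is no ∂_2, so H_1 = Z.

(K is a triangulation of the circle S^1.)

H_1 = Z.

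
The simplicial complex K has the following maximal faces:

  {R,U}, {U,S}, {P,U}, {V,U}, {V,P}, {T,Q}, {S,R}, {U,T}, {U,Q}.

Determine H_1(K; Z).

H_1 ≅ Z^3.

Fix the vertex order P < Q < R < S < T < U < V and write every simplex with vertices in increasing order. Then dim K = 1 and the simplices of K are:

  0-simplices (7): P, Q, R, S, T, U, V
  1-simplices (9): PU, PV, QT, QU, RS, RU, SU, TU, UV

Hence C_0 ≅ Z^7, C_1 ≅ Z^9.

The boundary map ∂_1: C_1 → C_0 maps an edge to its endpoints' difference, ∂[p,q] = q − p. For instance
  ∂PU = U − P.
The 7×9 boundary matrix has rank 6 and Smith normal form diag(1,1,1,1,1,1).

From H_k ≅ ker(∂_k) / im(∂_{k+1}) we obtain:

  H_1: rank ker ∂_1 − rank ∂_2 = (9 − 6) − 0 = 3, and there is no ∂_2, so H_1 ≅ Z^3.

(K is a triangulation of a wedge of 3 circles.)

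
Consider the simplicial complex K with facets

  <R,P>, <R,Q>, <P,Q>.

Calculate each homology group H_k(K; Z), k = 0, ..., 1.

H_0 ≅ Z,  H_1 ≅ Z.

Fix the vertex order P < Q < R and write every simplex with vertices in increasing order. Then dim K = 1 and the simplices of K are:

  0-simplices (3): P, Q, R
  1-simplices (3): PQ, PR, QR

giving chain groups C_0 ≅ Z^3, C_1 ≅ Z^3.

Boundary ∂_1: C_1 → C_0 is given by ∂[p,q] = [q] − [p]. For instance
  ∂QR = R − Q.
As a 3×3 matrix over Z this has rank 2, with invariant factors (1,1).

Reading off H_k = ker ∂_k / im ∂_{k+1}:

  H_0: rank C_0 − rank ∂_1 = 3 − 2 = 1, and the invariant factors of ∂_1 are all 1, so H_0 = Z.
  H_1: rank ker ∂_1 − rank ∂_2 = (3 − 2) − 0 = 1, and there is no ∂_2, so H_1 = Z.

As a check, the Euler characteristic is 3 − 3 = 0, which agrees with 1 − 1 = 0.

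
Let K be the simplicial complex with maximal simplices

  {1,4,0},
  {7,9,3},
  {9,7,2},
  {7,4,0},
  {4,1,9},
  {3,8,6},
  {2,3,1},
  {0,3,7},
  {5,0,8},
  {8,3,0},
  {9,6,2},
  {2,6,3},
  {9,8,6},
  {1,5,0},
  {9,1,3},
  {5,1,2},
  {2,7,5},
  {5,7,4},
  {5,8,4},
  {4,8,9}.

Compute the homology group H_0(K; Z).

H_0 ≅ Z.

We work with the vertex ordering 0 < 1 < 2 < 3 < 4 < 5 < 6 < 7 < 8 < 9. The simplices of K, each written with vertices in increasing order, are:

  0-simplices (10): [0], [1], [2], [3], [4], [5], [6], [7], [8], [9]
  1-simplices (30): (30 of them)
  2-simplices (20): (20 of them)

so the chain groups are C_0 ≅ Z^10, C_1 ≅ Z^30, C_2 ≅ Z^20.

∂_1: C_1 → C_0 is given by ∂[p,q] = [q] − [p]. For instance
  ∂[4,9] = [9] − [4].
This gives a 10×30 integer matrix of rank 9; reducing to Smith normal form yields diagonal entries (1,1,1,1,1,1,1,1,1).

The boundary map ∂_2: C_2 → C_1 sends each 2-simplex [p,q,r] to [q,r] − [p,r] + [p,q]. For instance
  ∂[0,3,7] = [3,7] − [0,7] + [0,3],
  ∂[0,1,4] = [1,4] − [0,4] + [0,1].
As a 30×20 matrix over Z this has rank 20, with invariant factors (1,1,1,1,1,1,1,1,1,1,1,1,1,1,1,1,1,1,1,2).

Now H_k = ker ∂_k / im ∂_{k+1}, so:

  H_0: rank C_0 − rank ∂_1 = 10 − 9 = 1, and the invariant factors of ∂_1 are all 1, so H_0 = Z.

(K is a triangulation of the Klein bottle.)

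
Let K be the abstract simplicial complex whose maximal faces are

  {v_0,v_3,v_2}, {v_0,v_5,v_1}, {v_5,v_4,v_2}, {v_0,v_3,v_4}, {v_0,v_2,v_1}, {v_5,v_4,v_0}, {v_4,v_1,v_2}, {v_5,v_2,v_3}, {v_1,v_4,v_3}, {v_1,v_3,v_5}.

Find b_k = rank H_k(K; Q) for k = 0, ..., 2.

b_0 = 1, b_1 = 0, b_2 = 0.

Order the vertices as v_0 < v_1 < v_2 < v_3 < v_4 < v_5. Listing each simplex with vertices in this order, K has dimension 2 with simplices:

  0-simplices (6): [v_0], [v_1], [v_2], [v_3], [v_4], [v_5]
  1-simplices (15): (15 of them)
  2-simplices (10): [v_0,v_1,v_2], [v_0,v_1,v_5], [v_0,v_2,v_3], [v_0,v_3,v_4], [v_0,v_4,v_5], [v_1,v_2,v_4], [v_1,v_3,v_4], [v_1,v_3,v_5], [v_2,v_3,v_5], [v_2,v_4,v_5]

Hence C_0 ≅ Z^6, C_1 ≅ Z^15, C_2 ≅ Z^10.

∂_1: C_1 → C_0 sends each edge [p,q] (with p < q) to q − p.
The resulting 6×15 matrix has rank 5, and its Smith normal form has invariant factors (1,1,1,1,1).

The boundary map ∂_2: C_2 → C_1 sends each 2-simplex [p,q,r] to [q,r] − [p,r] + [p,q]. For instance
  ∂[v_0,v_2,v_3] = [v_2,v_3] − [v_0,v_3] + [v_0,v_2],
  ∂[v_2,v_4,v_5] = [v_4,v_5] − [v_2,v_5] + [v_2,v_4].
The 15×10 boundary matrix has rank 10 and Smith normal form diag(1,1,1,1,1,1,1,1,1,2).

From H_k ≅ ker(∂_k) / im(∂_{k+1}) we obtain:

  H_0: rank C_0 − rank ∂_1 = 6 − 5 = 1, and the invariant factors of ∂_1 are all 1, so H_0 ≅ Z.
  H_1: rank ker ∂_1 − rank ∂_2 = (15 − 5) − 10 = 0, and ∂_2 has invariant factor 2 > 1, so H_1 ≅ Z/2Z.
  H_2: rank ker ∂_2 − rank ∂_3 = (10 − 10) − 0 = 0, and there is no ∂_3, so H_2 ≅ 0.

As a check, the Euler characteristic is 6 − 15 + 10 = 1, which agrees with 1 − 0 + 0 = 1.

Hence the Betti numbers are b_0 = 1, b_1 = 0, b_2 = 0.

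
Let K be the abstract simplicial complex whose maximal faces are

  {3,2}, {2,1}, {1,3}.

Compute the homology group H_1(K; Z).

H_1 ≅ Z.

We work with the vertex ordering 1 < 2 < 3. The simplices of K, each written with vertices in increasing order, are:

  0-simplices (3): [1], [2], [3]
  1-simplices (3): [1,2], [1,3], [2,3]

giving chain groups C_0 ≅ Z^3, C_1 ≅ Z^3.

Boundary ∂_1: C_1 → C_0 maps an edge to its endpoints' difference, ∂[p,q] = q − p.
The 3×3 boundary matrix has rank 2 and Smith normal form diag(1,1).

From H_k ≅ ker(∂_k) / im(∂_{k+1}) we obtain:

  H_1: rank ker ∂_1 − rank ∂_2 = (3 − 2) − 0 = 1, and there is no ∂_2, so H_1 ≅ Z.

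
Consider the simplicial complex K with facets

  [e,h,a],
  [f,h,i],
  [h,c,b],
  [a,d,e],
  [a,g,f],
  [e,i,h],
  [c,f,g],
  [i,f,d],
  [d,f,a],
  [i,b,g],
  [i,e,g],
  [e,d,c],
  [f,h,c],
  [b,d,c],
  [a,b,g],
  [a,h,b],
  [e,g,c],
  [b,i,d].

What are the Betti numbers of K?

b_0 = 1, b_1 = 2, b_2 = 1.

K has 9 vertices, 27 edges, 18 triangles.
rank ∂_0 = 0, rank ∂_1 = 8 ⇒ b_0 = 9 − 0 − 8 = 1; all invariant factors of ∂_1 are 1 so no torsion. So H_0 ≅ Z.
rank ∂_1 = 8, rank ∂_2 = 17 ⇒ b_1 = 27 − 8 − 17 = 2; all invariant factors of ∂_2 are 1 so no torsion. So H_1 ≅ Z^2.
rank ∂_2 = 17, rank ∂_3 = 0 ⇒ b_2 = 18 − 17 − 0 = 1. So H_2 ≅ Z.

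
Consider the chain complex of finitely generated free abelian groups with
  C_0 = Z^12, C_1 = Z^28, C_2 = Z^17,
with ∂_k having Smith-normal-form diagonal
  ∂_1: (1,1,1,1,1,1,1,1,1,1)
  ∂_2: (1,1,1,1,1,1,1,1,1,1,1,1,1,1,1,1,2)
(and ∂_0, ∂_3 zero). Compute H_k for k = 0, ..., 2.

H_0: b_0 = 12 − 0 − 10 = 2; torsion from ∂_1 factors > 1: none. So H_0 = Z^2.
H_1: b_1 = 28 − 10 − 17 = 1; torsion from ∂_2 factors > 1: [2]. So H_1 = Z ⊕ Z/2.
H_2: b_2 = 17 − 17 − 0 = 0; torsion from ∂_3 factors > 1: none. So H_2 = 0.

H_0 = Z^2,  H_1 = Z ⊕ Z/2,  H_2 = 0.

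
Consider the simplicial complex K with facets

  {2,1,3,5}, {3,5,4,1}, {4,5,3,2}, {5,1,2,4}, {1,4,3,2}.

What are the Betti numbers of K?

b_0 = 1, b_1 = 0, b_2 = 0, b_3 = 1.

Order the vertices as 1 < 2 < 3 < 4 < 5. Listing each simplex with vertices in this order, K has dimension 3 with simplices:

  0-simplices (5): [1], [2], [3], [4], [5]
  1-simplices (10): [1,2], [1,3], [1,4], [1,5], [2,3], [2,4], [2,5], [3,4], [3,5], [4,5]
  2-simplices (10): [1,2,3], [1,2,4], [1,2,5], [1,3,4], [1,3,5], [1,4,5], [2,3,4], [2,3,5], [2,4,5], [3,4,5]
  3-simplices (5): [1,2,3,4], [1,2,3,5], [1,2,4,5], [1,3,4,5], [2,3,4,5]

giving chain groups C_0 ≅ Z^5, C_1 ≅ Z^10, C_2 ≅ Z^10, C_3 ≅ Z^5.

∂_1: C_1 → C_0 sends each edge [p,q] (with p < q) to q − p. For instance
  ∂[1,4] = [4] − [1].
This gives a 5×10 integer matrix of rank 4; reducing to Smith normal form yields diagonal entries (1,1,1,1).

Boundary ∂_2: C_2 → C_1 sends each 2-simplex [p,q,r] to [q,r] − [p,r] + [p,q]. For instance
  ∂[1,2,3] = [2,3] − [1,3] + [1,2],
  ∂[1,2,4] = [2,4] − [1,4] + [1,2].
The 10×10 boundary matrix has rank 6 and Smith normal form diag(1,1,1,1,1,1).

∂_3: C_3 → C_2 sends each 3-simplex σ to the alternating sum Σ_i (−1)^i (σ with its i-th vertex removed). For instance
  ∂[1,3,4,5] = [3,4,5] − [1,4,5] + [1,3,5] − [1,3,4],
  ∂[1,2,4,5] = [2,4,5] − [1,4,5] + [1,2,5] − [1,2,4].
The 10×5 boundary matrix has rank 4 and Smith normal form diag(1,1,1,1).

Reading off H_k = ker ∂_k / im ∂_{k+1}:

  H_0: rank C_0 − rank ∂_1 = 5 − 4 = 1, and the invariant factors of ∂_1 are all 1, so H_0 = Z.
  H_1: rank ker ∂_1 − rank ∂_2 = (10 − 4) − 6 = 0, and the invariant factors of ∂_2 are all 1, so H_1 = 0.
  H_2: rank ker ∂_2 − rank ∂_3 = (10 − 6) − 4 = 0, and the invariant factors of ∂_3 are all 1, so H_2 = 0.
  H_3: rank ker ∂_3 − rank ∂_4 = (5 − 4) − 0 = 1, and there is no ∂_4, so H_3 = Z.

Hence the Betti numbers are b_0 = 1, b_1 = 0, b_2 = 0, b_3 = 1.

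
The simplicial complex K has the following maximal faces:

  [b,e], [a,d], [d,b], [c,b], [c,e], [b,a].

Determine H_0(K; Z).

H_0 ≅ Z.

We work with the vertex ordering a < b < c < d < e. The simplices of K, each written with vertices in increasing order, are:

  0-simplices (5): a, b, c, d, e
  1-simplices (6): ab, ad, bc, bd, be, ce

so the chain groups are C_0 ≅ Z^5, C_1 ≅ Z^6.

The boundary map ∂_1: C_1 → C_0 sends each edge [p,q] (with p < q) to q − p. For instance
  ∂ab = b − a.
The 5×6 boundary matrix has rank 4 and Smith normal form diag(1,1,1,1).

Reading off H_k = ker ∂_k / im ∂_{k+1}:

  H_0: rank C_0 − rank ∂_1 = 5 − 4 = 1, and the invariant factors of ∂_1 are all 1, so H_0 = Z.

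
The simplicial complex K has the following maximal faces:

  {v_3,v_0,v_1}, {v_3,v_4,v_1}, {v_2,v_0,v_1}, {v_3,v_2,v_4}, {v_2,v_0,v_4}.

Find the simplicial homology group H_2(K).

Order the vertices as v_0 < v_1 < v_2 < v_3 < v_4. Listing each simplex with vertices in this order, K has dimension 2 with simplices:

  0-simplices (5): [v_0], [v_1], [v_2], [v_3], [v_4]
  1-simplices (10): [v_0,v_1], [v_0,v_2], [v_0,v_3], [v_0,v_4], [v_1,v_2], [v_1,v_3], [v_1,v_4], [v_2,v_3], [v_2,v_4], [v_3,v_4]
  2-simplices (5): [v_0,v_1,v_2], [v_0,v_1,v_3], [v_0,v_2,v_4], [v_1,v_3,v_4], [v_2,v_3,v_4]

so the chain groups are C_0 ≅ Z^5, C_1 ≅ Z^10, C_2 ≅ Z^5.

∂_1: C_1 → C_0 maps an edge to its endpoints' difference, ∂[p,q] = q − p. For instance
  ∂[v_1,v_3] = [v_3] − [v_1].
This gives a 5×10 integer matrix of rank 4; reducing to Smith normal form yields diagonal entries (1,1,1,1).

Boundary ∂_2: C_2 → C_1 maps a triangle to the signed sum of its edges. For instance
  ∂[v_1,v_3,v_4] = [v_3,v_4] − [v_1,v_4] + [v_1,v_3],
  ∂[v_0,v_1,v_3] = [v_1,v_3] − [v_0,v_3] + [v_0,v_1].
As a 10×5 matrix over Z this has rank 5, with invariant factors (1,1,1,1,1).

From H_k ≅ ker(∂_k) / im(∂_{k+1}) we obtain:

  H_2: rank ker ∂_2 − rank ∂_3 = (5 − 5) − 0 = 0, and there is no ∂_3, so H_2 = 0.

H_2 ≅ 0.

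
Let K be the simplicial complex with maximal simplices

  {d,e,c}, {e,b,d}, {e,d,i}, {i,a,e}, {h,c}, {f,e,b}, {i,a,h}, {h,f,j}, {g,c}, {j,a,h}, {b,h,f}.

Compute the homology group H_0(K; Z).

Fix the vertex order a < b < c < d < e < f < g < h < i < j and write every simplex with vertices in increasing order. Then dim K = 2 and the simplices of K are:

  0-simplices (10): a, b, c, d, e, f, g, h, i, j
  1-simplices (20): ae, ah, ai, aj, bd, be, bf, bh, cd, ce, cg, ch, de, di, ef, ei, fh, fj, hi, hj
  2-simplices (9): aei, ahi, ahj, bde, bef, bfh, cde, dei, fhj

so the chain groups are C_0 ≅ Z^10, C_1 ≅ Z^20, C_2 ≅ Z^9.

Boundary ∂_1: C_1 → C_0 sends each edge [p,q] (with p < q) to q − p.
The resulting 10×20 matrix has rank 9, and its Smith normal form has invariant factors (1,1,1,1,1,1,1,1,1).

Boundary ∂_2: C_2 → C_1 sends each 2-simplex [p,q,r] to [q,r] − [p,r] + [p,q]. For instance
  ∂bef = ef − bf + be,
  ∂aei = ei − ai + ae.
The 20×9 boundary matrix has rank 9 and Smith normal form diag(1,1,1,1,1,1,1,1,1).

Computing H_k = (kernel of ∂_k) / (image of ∂_{k+1}):

  H_0: rank C_0 − rank ∂_1 = 10 − 9 = 1, and the invariant factors of ∂_1 are all 1, so H_0 ≅ Z.

H_0 ≅ Z.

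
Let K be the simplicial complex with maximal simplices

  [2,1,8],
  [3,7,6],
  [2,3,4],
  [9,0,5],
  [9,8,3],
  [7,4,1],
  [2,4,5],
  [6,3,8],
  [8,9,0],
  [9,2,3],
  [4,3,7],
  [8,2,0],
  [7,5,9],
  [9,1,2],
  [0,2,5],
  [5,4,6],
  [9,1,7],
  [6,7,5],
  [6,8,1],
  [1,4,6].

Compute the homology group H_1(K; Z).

H_1 = Z × Z/2.

We work with the vertex ordering 0 < 1 < 2 < 3 < 4 < 5 < 6 < 7 < 8 < 9. The simplices of K, each written with vertices in increasing order, are:

  0-simplices (10): [0], [1], [2], [3], [4], [5], [6], [7], [8], [9]
  1-simplices (30): (30 of them)
  2-simplices (20): (20 of them)

Hence C_0 ≅ Z^10, C_1 ≅ Z^30, C_2 ≅ Z^20.

∂_1: C_1 → C_0 maps an edge to its endpoints' difference, ∂[p,q] = q − p.
As a 10×30 matrix over Z this has rank 9, with invariant factors (1,1,1,1,1,1,1,1,1).

The boundary map ∂_2: C_2 → C_1 sends each 2-simplex [p,q,r] to [q,r] − [p,r] + [p,q]. For instance
  ∂[1,6,8] = [6,8] − [1,8] + [1,6],
  ∂[1,4,7] = [4,7] − [1,7] + [1,4].
As a 30×20 matrix over Z this has rank 20, with invariant factors (1,1,1,1,1,1,1,1,1,1,1,1,1,1,1,1,1,1,1,2).

From H_k ≅ ker(∂_k) / im(∂_{k+1}) we obtain:

  H_1: rank ker ∂_1 − rank ∂_2 = (30 − 9) − 20 = 1, and ∂_2 has invariant factor 2 > 1, so H_1 ≅ Z × Z/2.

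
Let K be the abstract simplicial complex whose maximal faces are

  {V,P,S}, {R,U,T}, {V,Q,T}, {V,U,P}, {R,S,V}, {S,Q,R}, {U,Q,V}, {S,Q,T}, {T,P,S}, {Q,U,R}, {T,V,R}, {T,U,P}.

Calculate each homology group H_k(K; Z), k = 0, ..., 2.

We work with the vertex ordering P < Q < R < S < T < U < V. The simplices of K, each written with vertices in increasing order, are:

  0-simplices (7): P, Q, R, S, T, U, V
  1-simplices (18): PS, PT, PU, PV, QR, QS, QT, QU, QV, RS, RT, RU, RV, ST, SV, TU, TV, UV
  2-simplices (12): PST, PSV, PTU, PUV, QRS, QRU, QST, QTV, QUV, RSV, RTU, RTV

Hence C_0 ≅ Z^7, C_1 ≅ Z^18, C_2 ≅ Z^12.

The boundary map ∂_1: C_1 → C_0 is given by ∂[p,q] = [q] − [p].
As a 7×18 matrix over Z this has rank 6, with invariant factors (1,1,1,1,1,1).

Boundary ∂_2: C_2 → C_1 acts by ∂[p,q,r] = [q,r] − [p,r] + [p,q]. For instance
  ∂QRS = RS − QS + QR,
  ∂PSV = SV − PV + PS.
The resulting 18×12 matrix has rank 12, and its Smith normal form has invariant factors (1,1,1,1,1,1,1,1,1,1,1,2).

Reading off H_k = ker ∂_k / im ∂_{k+1}:

  H_0: rank C_0 − rank ∂_1 = 7 − 6 = 1, and the invariant factors of ∂_1 are all 1, so H_0 ≅ Z.
  H_1: rank ker ∂_1 − rank ∂_2 = (18 − 6) − 12 = 0, and ∂_2 has invariant factor 2 > 1, so H_1 ≅ Z/2Z.
  H_2: rank ker ∂_2 − rank ∂_3 = (12 − 12) − 0 = 0, and there is no ∂_3, so H_2 ≅ 0.

As a check, the Euler characteristic is 7 − 18 + 12 = 1, which agrees with 1 − 0 + 0 = 1.
(K is a triangulation of the real projective plane RP^2.)

H_0 = Z,  H_1 = Z/2Z,  H_2 = 0.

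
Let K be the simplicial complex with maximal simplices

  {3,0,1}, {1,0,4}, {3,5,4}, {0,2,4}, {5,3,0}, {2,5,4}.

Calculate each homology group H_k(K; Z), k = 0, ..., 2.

H_0 = Z,  H_1 = Z,  H_2 = 0.

Fix the vertex order 0 < 1 < 2 < 3 < 4 < 5 and write every simplex with vertices in increasing order. Then dim K = 2 and the simplices of K are:

  0-simplices (6): [0], [1], [2], [3], [4], [5]
  1-simplices (12): [0,1], [0,2], [0,3], [0,4], [0,5], [1,3], [1,4], [2,4], [2,5], [3,4], [3,5], [4,5]
  2-simplices (6): [0,1,3], [0,1,4], [0,2,4], [0,3,5], [2,4,5], [3,4,5]

so the chain groups are C_0 ≅ Z^6, C_1 ≅ Z^12, C_2 ≅ Z^6.

The boundary map ∂_1: C_1 → C_0 is given by ∂[p,q] = [q] − [p]. For instance
  ∂[3,4] = [4] − [3].
The 6×12 boundary matrix has rank 5 and Smith normal form diag(1,1,1,1,1).

∂_2: C_2 → C_1 acts by ∂[p,q,r] = [q,r] − [p,r] + [p,q]. For instance
  ∂[0,2,4] = [2,4] − [0,4] + [0,2],
  ∂[3,4,5] = [4,5] − [3,5] + [3,4].
This gives a 12×6 integer matrix of rank 6; reducing to Smith normal form yields diagonal entries (1,1,1,1,1,1).

Reading off H_k = ker ∂_k / im ∂_{k+1}:

  H_0: rank C_0 − rank ∂_1 = 6 − 5 = 1, and the invariant factors of ∂_1 are all 1, so H_0 ≅ Z.
  H_1: rank ker ∂_1 − rank ∂_2 = (12 − 5) − 6 = 1, and the invariant factors of ∂_2 are all 1, so H_1 ≅ Z.
  H_2: rank ker ∂_2 − rank ∂_3 = (6 − 6) − 0 = 0, and there is no ∂_3, so H_2 ≅ 0.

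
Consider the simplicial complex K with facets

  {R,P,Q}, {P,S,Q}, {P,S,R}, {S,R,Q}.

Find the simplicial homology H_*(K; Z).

H_0 ≅ Z,  H_1 = 0,  H_2 ≅ Z.

Take the total order P < Q < R < S on the vertex set. Then K (dimension 2) consists of the simplices:

  0-simplices (4): P, Q, R, S
  1-simplices (6): PQ, PR, PS, QR, QS, RS
  2-simplices (4): PQR, PQS, PRS, QRS

giving chain groups C_0 ≅ Z^4, C_1 ≅ Z^6, C_2 ≅ Z^4.

The boundary map ∂_1: C_1 → C_0 sends each edge [p,q] (with p < q) to q − p. For instance
  ∂RS = S − R.
The 4×6 boundary matrix has rank 3 and Smith normal form diag(1,1,1).

The boundary map ∂_2: C_2 → C_1 acts by ∂[p,q,r] = [q,r] − [p,r] + [p,q]. For instance
  ∂PQR = QR − PR + PQ,
  ∂QRS = RS − QS + QR.
This gives a 6×4 integer matrix of rank 3; reducing to Smith normal form yields diagonal entries (1,1,1).

Reading off H_k = ker ∂_k / im ∂_{k+1}:

  H_0: rank C_0 − rank ∂_1 = 4 − 3 = 1, and the invariant factors of ∂_1 are all 1, so H_0 = Z.
  H_1: rank ker ∂_1 − rank ∂_2 = (6 − 3) − 3 = 0, and the invariant factors of ∂_2 are all 1, so H_1 = 0.
  H_2: rank ker ∂_2 − rank ∂_3 = (4 − 3) − 0 = 1, and there is no ∂_3, so H_2 = Z.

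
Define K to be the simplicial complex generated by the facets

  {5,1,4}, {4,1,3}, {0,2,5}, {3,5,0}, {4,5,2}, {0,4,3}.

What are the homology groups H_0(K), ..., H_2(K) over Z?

Take the total order 0 < 1 < 2 < 3 < 4 < 5 on the vertex set. Then K (dimension 2) consists of the simplices:

  0-simplices (6): [0], [1], [2], [3], [4], [5]
  1-simplices (12): [0,2], [0,3], [0,4], [0,5], [1,3], [1,4], [1,5], [2,4], [2,5], [3,4], [3,5], [4,5]
  2-simplices (6): [0,2,5], [0,3,4], [0,3,5], [1,3,4], [1,4,5], [2,4,5]

so the chain groups are C_0 ≅ Z^6, C_1 ≅ Z^12, C_2 ≅ Z^6.

The boundary map ∂_1: C_1 → C_0 is given by ∂[p,q] = [q] − [p].
As a 6×12 matrix over Z this has rank 5, with invariant factors (1,1,1,1,1).

Boundary ∂_2: C_2 → C_1 maps a triangle to the signed sum of its edges. For instance
  ∂[0,3,4] = [3,4] − [0,4] + [0,3],
  ∂[0,3,5] = [3,5] − [0,5] + [0,3].
The 12×6 boundary matrix has rank 6 and Smith normal form diag(1,1,1,1,1,1).

Computing H_k = (kernel of ∂_k) / (image of ∂_{k+1}):

  H_0: rank C_0 − rank ∂_1 = 6 − 5 = 1, and the invariant factors of ∂_1 are all 1, so H_0 ≅ Z.
  H_1: rank ker ∂_1 − rank ∂_2 = (12 − 5) − 6 = 1, and the invariant factors of ∂_2 are all 1, so H_1 ≅ Z.
  H_2: rank ker ∂_2 − rank ∂_3 = (6 − 6) − 0 = 0, and there is no ∂_3, so H_2 ≅ 0.

As a check, the Euler characteristic is 6 − 12 + 6 = 0, which agrees with 1 − 1 + 0 = 0.
(K is a triangulation of the cylinder S^1 x I.)

H_0 ≅ Z,  H_1 ≅ Z,  H_2 = 0.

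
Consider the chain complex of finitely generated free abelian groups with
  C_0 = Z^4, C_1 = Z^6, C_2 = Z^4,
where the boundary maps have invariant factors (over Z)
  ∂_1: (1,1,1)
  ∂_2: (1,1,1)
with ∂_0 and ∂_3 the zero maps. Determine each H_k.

H_0 ≅ Z,  H_1 = 0,  H_2 ≅ Z.

H_0: b_0 = 4 − 0 − 3 = 1; torsion from ∂_1 factors > 1: none. So H_0 ≅ Z.
H_1: b_1 = 6 − 3 − 3 = 0; torsion from ∂_2 factors > 1: none. So H_1 ≅ 0.
H_2: b_2 = 4 − 3 − 0 = 1; torsion from ∂_3 factors > 1: none. So H_2 ≅ Z.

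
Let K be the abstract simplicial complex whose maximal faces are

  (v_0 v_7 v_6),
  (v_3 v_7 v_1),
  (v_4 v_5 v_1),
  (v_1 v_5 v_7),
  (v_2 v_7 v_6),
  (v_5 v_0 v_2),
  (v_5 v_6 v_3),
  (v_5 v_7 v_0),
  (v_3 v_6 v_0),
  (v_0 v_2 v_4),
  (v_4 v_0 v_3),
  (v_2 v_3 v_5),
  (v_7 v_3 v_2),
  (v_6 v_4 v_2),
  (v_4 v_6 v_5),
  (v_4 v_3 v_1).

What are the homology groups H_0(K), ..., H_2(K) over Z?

H_0 ≅ Z,  H_1 ≅ Z^2,  H_2 ≅ Z.

Fix the vertex order v_0 < v_1 < v_2 < v_3 < v_4 < v_5 < v_6 < v_7 and write every simplex with vertices in increasing order. Then dim K = 2 and the simplices of K are:

  0-simplices (8): [v_0], [v_1], [v_2], [v_3], [v_4], [v_5], [v_6], [v_7]
  1-simplices (24): (24 of them)
  2-simplices (16): (16 of them)

giving chain groups C_0 ≅ Z^8, C_1 ≅ Z^24, C_2 ≅ Z^16.

∂_1: C_1 → C_0 is given by ∂[p,q] = [q] − [p]. For instance
  ∂[v_3,v_6] = [v_6] − [v_3].
As a 8×24 matrix over Z this has rank 7, with invariant factors (1,1,1,1,1,1,1).

The boundary map ∂_2: C_2 → C_1 acts by ∂[p,q,r] = [q,r] − [p,r] + [p,q]. For instance
  ∂[v_0,v_6,v_7] = [v_6,v_7] − [v_0,v_7] + [v_0,v_6],
  ∂[v_4,v_5,v_6] = [v_5,v_6] − [v_4,v_6] + [v_4,v_5].
As a 24×16 matrix over Z this has rank 15, with invariant factors (1,1,1,1,1,1,1,1,1,1,1,1,1,1,1).

Now H_k = ker ∂_k / im ∂_{k+1}, so:

  H_0: rank C_0 − rank ∂_1 = 8 − 7 = 1, and the invariant factors of ∂_1 are all 1, so H_0 = Z.
  H_1: rank ker ∂_1 − rank ∂_2 = (24 − 7) − 15 = 2, and the invariant factors of ∂_2 are all 1, so H_1 = Z^2.
  H_2: rank ker ∂_2 − rank ∂_3 = (16 − 15) − 0 = 1, and there is no ∂_3, so H_2 = Z.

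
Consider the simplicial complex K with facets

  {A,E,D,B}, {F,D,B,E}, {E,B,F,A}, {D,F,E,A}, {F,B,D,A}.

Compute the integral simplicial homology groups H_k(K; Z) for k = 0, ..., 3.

Fix the vertex order A < B < D < E < F and write every simplex with vertices in increasing order. Then dim K = 3 and the simplices of K are:

  0-simplices (5): A, B, D, E, F
  1-simplices (10): AB, AD, AE, AF, BD, BE, BF, DE, DF, EF
  2-simplices (10): ABD, ABE, ABF, ADE, ADF, AEF, BDE, BDF, BEF, DEF
  3-simplices (5): ABDE, ABDF, ABEF, ADEF, BDEF

giving chain groups C_0 ≅ Z^5, C_1 ≅ Z^10, C_2 ≅ Z^10, C_3 ≅ Z^5.

∂_1: C_1 → C_0 is given by ∂[p,q] = [q] − [p]. For instance
  ∂AE = E − A.
The resulting 5×10 matrix has rank 4, and its Smith normal form has invariant factors (1,1,1,1).

The boundary map ∂_2: C_2 → C_1 acts by ∂[p,q,r] = [q,r] − [p,r] + [p,q]. For instance
  ∂DEF = EF − DF + DE,
  ∂ADF = DF − AF + AD.
The resulting 10×10 matrix has rank 6, and its Smith normal form has invariant factors (1,1,1,1,1,1).

Boundary ∂_3: C_3 → C_2 sends each 3-simplex σ to the alternating sum Σ_i (−1)^i (σ with its i-th vertex removed). For instance
  ∂ABDF = BDF − ADF + ABF − ABD,
  ∂ABEF = BEF − AEF + ABF − ABE.
As a 10×5 matrix over Z this has rank 4, with invariant factors (1,1,1,1).

From H_k ≅ ker(∂_k) / im(∂_{k+1}) we obtain:

  H_0: rank C_0 − rank ∂_1 = 5 − 4 = 1, and the invariant factors of ∂_1 are all 1, so H_0 ≅ Z.
  H_1: rank ker ∂_1 − rank ∂_2 = (10 − 4) − 6 = 0, and the invariant factors of ∂_2 are all 1, so H_1 ≅ 0.
  H_2: rank ker ∂_2 − rank ∂_3 = (10 − 6) − 4 = 0, and the invariant factors of ∂_3 are all 1, so H_2 ≅ 0.
  H_3: rank ker ∂_3 − rank ∂_4 = (5 − 4) − 0 = 1, and there is no ∂_4, so H_3 ≅ Z.

H_0 = Z,  H_1 = 0,  H_2 = 0,  H_3 = Z.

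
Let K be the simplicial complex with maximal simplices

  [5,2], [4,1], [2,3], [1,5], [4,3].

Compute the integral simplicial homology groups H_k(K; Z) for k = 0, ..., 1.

H_0 = Z,  H_1 = Z.

We work with the vertex ordering 1 < 2 < 3 < 4 < 5. The simplices of K, each written with vertices in increasing order, are:

  0-simplices (5): [1], [2], [3], [4], [5]
  1-simplices (5): [1,4], [1,5], [2,3], [2,5], [3,4]

so the chain groups are C_0 ≅ Z^5, C_1 ≅ Z^5.

Boundary ∂_1: C_1 → C_0 is given by ∂[p,q] = [q] − [p]. For instance
  ∂[3,4] = [4] − [3].
This gives a 5×5 integer matrix of rank 4; reducing to Smith normal form yields diagonal entries (1,1,1,1).

From H_k ≅ ker(∂_k) / im(∂_{k+1}) we obtain:

  H_0: rank C_0 − rank ∂_1 = 5 − 4 = 1, and the invariant factors of ∂_1 are all 1, so H_0 ≅ Z.
  H_1: rank ker ∂_1 − rank ∂_2 = (5 − 4) − 0 = 1, and there is no ∂_2, so H_1 ≅ Z.

As a check, the Euler characteristic is 5 − 5 = 0, which agrees with 1 − 1 = 0.
(K is a triangulation of the circle S^1.)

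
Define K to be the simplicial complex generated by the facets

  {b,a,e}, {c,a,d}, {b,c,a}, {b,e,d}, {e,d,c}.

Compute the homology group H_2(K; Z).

H_2 ≅ 0.

Fix the vertex order a < b < c < d < e and write every simplex with vertices in increasing order. Then dim K = 2 and the simplices of K are:

  0-simplices (5): a, b, c, d, e
  1-simplices (10): ab, ac, ad, ae, bc, bd, be, cd, ce, de
  2-simplices (5): abc, abe, acd, bde, cde

Hence C_0 ≅ Z^5, C_1 ≅ Z^10, C_2 ≅ Z^5.

The boundary map ∂_1: C_1 → C_0 is given by ∂[p,q] = [q] − [p]. For instance
  ∂ae = e − a.
The resulting 5×10 matrix has rank 4, and its Smith normal form has invariant factors (1,1,1,1).

The boundary map ∂_2: C_2 → C_1 acts by ∂[p,q,r] = [q,r] − [p,r] + [p,q]. For instance
  ∂bde = de − be + bd,
  ∂abc = bc − ac + ab.
As a 10×5 matrix over Z this has rank 5, with invariant factors (1,1,1,1,1).

From H_k ≅ ker(∂_k) / im(∂_{k+1}) we obtain:

  H_2: rank ker ∂_2 − rank ∂_3 = (5 − 5) − 0 = 0, and there is no ∂_3, so H_2 ≅ 0.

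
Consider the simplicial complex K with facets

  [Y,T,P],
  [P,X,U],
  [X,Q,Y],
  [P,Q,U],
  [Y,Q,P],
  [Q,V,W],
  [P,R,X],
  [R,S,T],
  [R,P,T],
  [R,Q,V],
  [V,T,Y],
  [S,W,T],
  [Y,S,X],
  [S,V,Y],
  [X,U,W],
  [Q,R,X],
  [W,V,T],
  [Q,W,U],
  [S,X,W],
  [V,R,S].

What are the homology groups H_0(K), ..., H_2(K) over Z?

H_0 ≅ Z,  H_1 ≅ Z ⊕ Z/2,  H_2 = 0.

Fix the vertex order P < Q < R < S < T < U < V < W < X < Y and write every simplex with vertices in increasing order. Then dim K = 2 and the simplices of K are:

  0-simplices (10): P, Q, R, S, T, U, V, W, X, Y
  1-simplices (30): PQ, PR, PT, PU, PX, PY, QR, QU, QV, QW, QX, QY, RS, RT, RV, RX, ST, SV, SW, SX, SY, TV, TW, TY, UW, UX, VW, VY, WX, XY
  2-simplices (20): PQU, PQY, PRT, PRX, PTY, PUX, QRV, QRX, QUW, QVW, QXY, RST, RSV, STW, SVY, SWX, SXY, TVW, TVY, UWX

so the chain groups are C_0 ≅ Z^10, C_1 ≅ Z^30, C_2 ≅ Z^20.

The boundary map ∂_1: C_1 → C_0 is given by ∂[p,q] = [q] − [p]. For instance
  ∂QU = U − Q.
This gives a 10×30 integer matrix of rank 9; reducing to Smith normal form yields diagonal entries (1,1,1,1,1,1,1,1,1).

The boundary map ∂_2: C_2 → C_1 maps a triangle to the signed sum of its edges. For instance
  ∂UWX = WX − UX + UW,
  ∂QVW = VW − QW + QV.
The resulting 30×20 matrix has rank 20, and its Smith normal form has invariant factors (1,1,1,1,1,1,1,1,1,1,1,1,1,1,1,1,1,1,1,2).

From H_k ≅ ker(∂_k) / im(∂_{k+1}) we obtain:

  H_0: rank C_0 − rank ∂_1 = 10 − 9 = 1, and the invariant factors of ∂_1 are all 1, so H_0 ≅ Z.
  H_1: rank ker ∂_1 − rank ∂_2 = (30 − 9) − 20 = 1, and ∂_2 has invariant factor 2 > 1, so H_1 ≅ Z ⊕ Z/2.
  H_2: rank ker ∂_2 − rank ∂_3 = (20 − 20) − 0 = 0, and there is no ∂_3, so H_2 ≅ 0.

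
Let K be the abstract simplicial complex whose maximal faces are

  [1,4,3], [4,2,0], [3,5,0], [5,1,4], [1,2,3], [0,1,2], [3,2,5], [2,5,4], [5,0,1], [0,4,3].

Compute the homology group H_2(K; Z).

H_2 ≅ 0.

We work with the vertex ordering 0 < 1 < 2 < 3 < 4 < 5. The simplices of K, each written with vertices in increasing order, are:

  0-simplices (6): [0], [1], [2], [3], [4], [5]
  1-simplices (15): [0,1], [0,2], [0,3], [0,4], [0,5], [1,2], [1,3], [1,4], [1,5], [2,3], [2,4], [2,5], [3,4], [3,5], [4,5]
  2-simplices (10): [0,1,2], [0,1,5], [0,2,4], [0,3,4], [0,3,5], [1,2,3], [1,3,4], [1,4,5], [2,3,5], [2,4,5]

Hence C_0 ≅ Z^6, C_1 ≅ Z^15, C_2 ≅ Z^10.

Boundary ∂_1: C_1 → C_0 is given by ∂[p,q] = [q] − [p]. For instance
  ∂[3,4] = [4] − [3].
The resulting 6×15 matrix has rank 5, and its Smith normal form has invariant factors (1,1,1,1,1).

∂_2: C_2 → C_1 acts by ∂[p,q,r] = [q,r] − [p,r] + [p,q]. For instance
  ∂[2,3,5] = [3,5] − [2,5] + [2,3],
  ∂[1,2,3] = [2,3] − [1,3] + [1,2].
The 15×10 boundary matrix has rank 10 and Smith normal form diag(1,1,1,1,1,1,1,1,1,2).

Now H_k = ker ∂_k / im ∂_{k+1}, so:

  H_2: rank ker ∂_2 − rank ∂_3 = (10 − 10) − 0 = 0, and there is no ∂_3, so H_2 ≅ 0.

(K is a triangulation of the real projective plane RP^2.)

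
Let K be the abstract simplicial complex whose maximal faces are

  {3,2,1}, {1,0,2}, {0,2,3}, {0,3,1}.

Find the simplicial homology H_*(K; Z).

K has 4 vertices, 6 edges, 4 triangles.
rank ∂_0 = 0, rank ∂_1 = 3 ⇒ b_0 = 4 − 0 − 3 = 1; all invariant factors of ∂_1 are 1 so no torsion. So H_0 = Z.
rank ∂_1 = 3, rank ∂_2 = 3 ⇒ b_1 = 6 − 3 − 3 = 0; all invariant factors of ∂_2 are 1 so no torsion. So H_1 = 0.
rank ∂_2 = 3, rank ∂_3 = 0 ⇒ b_2 = 4 − 3 − 0 = 1. So H_2 = Z.

H_0 ≅ Z,  H_1 = 0,  H_2 ≅ Z.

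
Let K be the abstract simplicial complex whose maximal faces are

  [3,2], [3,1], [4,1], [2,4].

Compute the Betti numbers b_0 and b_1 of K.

Take the total order 1 < 2 < 3 < 4 on the vertex set. Then K (dimension 1) consists of the simplices:

  0-simplices (4): [1], [2], [3], [4]
  1-simplices (4): [1,3], [1,4], [2,3], [2,4]

giving chain groups C_0 ≅ Z^4, C_1 ≅ Z^4.

The boundary map ∂_1: C_1 → C_0 maps an edge to its endpoints' difference, ∂[p,q] = q − p.
The resulting 4×4 matrix has rank 3, and its Smith normal form has invariant factors (1,1,1).

Now H_k = ker ∂_k / im ∂_{k+1}, so:

  H_0: rank C_0 − rank ∂_1 = 4 − 3 = 1, and the invariant factors of ∂_1 are all 1, so H_0 = Z.
  H_1: rank ker ∂_1 − rank ∂_2 = (4 − 3) − 0 = 1, and there is no ∂_2, so H_1 = Z.

As a check, the Euler characteristic is 4 − 4 = 0, which agrees with 1 − 1 = 0.

Hence the Betti numbers are b_0 = 1, b_1 = 1.

b_0 = 1, b_1 = 1.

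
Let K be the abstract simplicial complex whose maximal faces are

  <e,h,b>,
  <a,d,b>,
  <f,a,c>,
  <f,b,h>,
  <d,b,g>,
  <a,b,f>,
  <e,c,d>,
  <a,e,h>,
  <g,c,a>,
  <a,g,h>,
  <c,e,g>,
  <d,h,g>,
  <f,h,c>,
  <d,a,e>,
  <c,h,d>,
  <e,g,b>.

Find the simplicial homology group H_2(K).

K has 8 vertices, 24 edges, 16 triangles.
rank ∂_2 = 15, rank ∂_3 = 0 ⇒ b_2 = 16 − 15 − 0 = 1. So H_2 = Z.

H_2 = Z.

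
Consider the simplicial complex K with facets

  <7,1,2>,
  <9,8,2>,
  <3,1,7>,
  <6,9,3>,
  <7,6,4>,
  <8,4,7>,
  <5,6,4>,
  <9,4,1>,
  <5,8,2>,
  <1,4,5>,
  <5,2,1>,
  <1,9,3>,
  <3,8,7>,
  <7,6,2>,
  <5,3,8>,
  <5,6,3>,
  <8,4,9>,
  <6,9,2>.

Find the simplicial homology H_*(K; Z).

Fix the vertex order 1 < 2 < 3 < 4 < 5 < 6 < 7 < 8 < 9 and write every simplex with vertices in increasing order. Then dim K = 2 and the simplices of K are:

  0-simplices (9): [1], [2], [3], [4], [5], [6], [7], [8], [9]
  1-simplices (27): (27 of them)
  2-simplices (18): [1,2,5], [1,2,7], [1,3,7], [1,3,9], [1,4,5], [1,4,9], [2,5,8], [2,6,7], [2,6,9], [2,8,9], [3,5,6], [3,5,8], [3,6,9], [3,7,8], [4,5,6], [4,6,7], [4,7,8], [4,8,9]

giving chain groups C_0 ≅ Z^9, C_1 ≅ Z^27, C_2 ≅ Z^18.

The boundary map ∂_1: C_1 → C_0 maps an edge to its endpoints' difference, ∂[p,q] = q − p. For instance
  ∂[5,8] = [8] − [5].
As a 9×27 matrix over Z this has rank 8, with invariant factors (1,1,1,1,1,1,1,1).

Boundary ∂_2: C_2 → C_1 acts by ∂[p,q,r] = [q,r] − [p,r] + [p,q]. For instance
  ∂[2,6,7] = [6,7] − [2,7] + [2,6],
  ∂[3,5,6] = [5,6] − [3,6] + [3,5].
As a 27×18 matrix over Z this has rank 17, with invariant factors (1,1,1,1,1,1,1,1,1,1,1,1,1,1,1,1,1).

From H_k ≅ ker(∂_k) / im(∂_{k+1}) we obtain:

  H_0: rank C_0 − rank ∂_1 = 9 − 8 = 1, and the invariant factors of ∂_1 are all 1, so H_0 = Z.
  H_1: rank ker ∂_1 − rank ∂_2 = (27 − 8) − 17 = 2, and the invariant factors of ∂_2 are all 1, so H_1 = Z^2.
  H_2: rank ker ∂_2 − rank ∂_3 = (18 − 17) − 0 = 1, and there is no ∂_3, so H_2 = Z.

As a check, the Euler characteristic is 9 − 27 + 18 = 0, which agrees with 1 − 2 + 1 = 0.
(K is a triangulation of the torus T^2.)

H_0 ≅ Z,  H_1 ≅ Z^2,  H_2 ≅ Z.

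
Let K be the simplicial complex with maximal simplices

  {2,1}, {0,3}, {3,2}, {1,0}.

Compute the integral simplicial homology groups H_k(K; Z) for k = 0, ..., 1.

H_0 = Z,  H_1 = Z.

K has 4 vertices, 4 edges.
rank ∂_0 = 0, rank ∂_1 = 3 ⇒ b_0 = 4 − 0 − 3 = 1; all invariant factors of ∂_1 are 1 so no torsion. So H_0 ≅ Z.
rank ∂_1 = 3, rank ∂_2 = 0 ⇒ b_1 = 4 − 3 − 0 = 1. So H_1 ≅ Z.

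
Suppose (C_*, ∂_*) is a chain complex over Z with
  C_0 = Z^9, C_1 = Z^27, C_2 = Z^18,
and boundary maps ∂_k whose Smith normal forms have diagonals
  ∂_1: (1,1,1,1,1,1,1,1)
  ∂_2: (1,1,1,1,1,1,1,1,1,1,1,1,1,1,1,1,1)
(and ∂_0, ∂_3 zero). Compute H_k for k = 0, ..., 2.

H_0 ≅ Z,  H_1 ≅ Z^2,  H_2 ≅ Z.

H_0: b_0 = 9 − 0 − 8 = 1; torsion from ∂_1 factors > 1: none. So H_0 ≅ Z.
H_1: b_1 = 27 − 8 − 17 = 2; torsion from ∂_2 factors > 1: none. So H_1 ≅ Z^2.
H_2: b_2 = 18 − 17 − 0 = 1; torsion from ∂_3 factors > 1: none. So H_2 ≅ Z.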